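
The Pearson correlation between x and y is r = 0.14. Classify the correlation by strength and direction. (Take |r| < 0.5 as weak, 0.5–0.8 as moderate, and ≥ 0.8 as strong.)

weak positive

r = 0.14 > 0 so the relationship is positive.
|r| = 0.14, which falls in the weak range.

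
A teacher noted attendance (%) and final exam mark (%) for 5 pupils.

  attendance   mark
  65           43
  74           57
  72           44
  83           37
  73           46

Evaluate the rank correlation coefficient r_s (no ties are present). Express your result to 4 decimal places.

Rank attendance: 1, 4, 2, 5, 3
Rank mark: 2, 5, 3, 1, 4
d = rank(attendance) − rank(mark): -1, -1, -1, 4, -1; Σd² = 20
ρ = 1 − 6Σd² / [n(n²−1)] = 1 − 6×20 / (5×24) = 1 − 120/120 ≈ 0.0000

0.0000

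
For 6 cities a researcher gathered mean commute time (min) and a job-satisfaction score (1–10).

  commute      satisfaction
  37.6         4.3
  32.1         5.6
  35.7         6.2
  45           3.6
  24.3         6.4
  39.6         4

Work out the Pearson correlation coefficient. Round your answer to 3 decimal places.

n = 6, Σx = 214.3, Σy = 30.1, Σx² = 7902.31, Σy² = 158.21, Σxy = 1038.7
nΣxy − ΣxΣy = 6232.2 − 6450.43 = -218.23
nΣx² − (Σx)² = 47413.86 − 45924.49 = 1489.37; nΣy² − (Σy)² = 949.26 − 906.01 = 43.25
r = -218.23 / √(1489.37 × 43.25) = -218.23 / 253.8016 ≈ -0.860

-0.860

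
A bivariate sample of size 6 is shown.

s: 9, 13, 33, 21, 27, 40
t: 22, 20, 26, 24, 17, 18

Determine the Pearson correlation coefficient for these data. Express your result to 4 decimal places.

-0.1348

n = 6, Σs = 143, Σt = 127, Σs² = 4109, Σt² = 2749, Σst = 2999
nΣst − ΣsΣt = 17994 − 18161 = -167
nΣs² − (Σs)² = 24654 − 20449 = 4205; nΣt² − (Σt)² = 16494 − 16129 = 365
r = -167 / √(4205 × 365) = -167 / 1238.8805 ≈ -0.1348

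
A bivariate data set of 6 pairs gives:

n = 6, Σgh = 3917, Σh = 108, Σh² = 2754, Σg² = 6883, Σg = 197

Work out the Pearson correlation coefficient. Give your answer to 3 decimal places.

r = (nΣgh − ΣgΣh) / √[(nΣg² − (Σg)²)(nΣh² − (Σh)²)]
Numerator: 6×3917 − 197×108 = 2226
Denominator: √[(41298 − 38809)(16524 − 11664)] = √[2489 × 4860] = 3478.0081
r = 2226 / 3478.0081 ≈ 0.640

0.640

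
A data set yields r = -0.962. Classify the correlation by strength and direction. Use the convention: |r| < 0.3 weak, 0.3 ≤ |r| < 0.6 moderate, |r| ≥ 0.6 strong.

strong negative

r = -0.962 < 0 so the relationship is negative.
|r| = 0.962, which falls in the strong range.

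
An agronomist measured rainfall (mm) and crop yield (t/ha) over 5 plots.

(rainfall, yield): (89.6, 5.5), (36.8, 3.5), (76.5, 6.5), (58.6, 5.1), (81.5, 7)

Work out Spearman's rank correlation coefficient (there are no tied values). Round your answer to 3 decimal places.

0.700

Rank rainfall: 5, 1, 3, 2, 4
Rank yield: 3, 1, 4, 2, 5
d = rank(rainfall) − rank(yield): 2, 0, -1, 0, -1; Σd² = 6
ρ = 1 − 6Σd² / [n(n²−1)] = 1 − 6×6 / (5×24) = 1 − 36/120 ≈ 0.700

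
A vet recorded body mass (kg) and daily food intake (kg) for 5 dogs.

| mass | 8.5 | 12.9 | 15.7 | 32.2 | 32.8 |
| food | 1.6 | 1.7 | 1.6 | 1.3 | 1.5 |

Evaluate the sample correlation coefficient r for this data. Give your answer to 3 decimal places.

-0.804

n = 5, Σx = 102.1, Σy = 7.7, Σx² = 2597.83, Σy² = 11.95, Σxy = 151.71
nΣxy − ΣxΣy = 758.55 − 786.17 = -27.62
nΣx² − (Σx)² = 12989.15 − 10424.41 = 2564.74; nΣy² − (Σy)² = 59.75 − 59.29 = 0.46
r = -27.62 / √(2564.74 × 0.46) = -27.62 / 34.3479 ≈ -0.804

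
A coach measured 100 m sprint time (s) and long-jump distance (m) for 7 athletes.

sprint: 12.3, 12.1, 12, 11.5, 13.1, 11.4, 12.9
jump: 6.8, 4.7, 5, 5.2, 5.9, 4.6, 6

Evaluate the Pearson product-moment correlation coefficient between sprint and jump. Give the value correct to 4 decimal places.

n = 7, Σx = 85.3, Σy = 38.2, Σx² = 1041.93, Σy² = 212.34, Σxy = 467.44
nΣxy − ΣxΣy = 3272.08 − 3258.46 = 13.62
nΣx² − (Σx)² = 7293.51 − 7276.09 = 17.42; nΣy² − (Σy)² = 1486.38 − 1459.24 = 27.14
r = 13.62 / √(17.42 × 27.14) = 13.62 / 21.7435 ≈ 0.6264

0.6264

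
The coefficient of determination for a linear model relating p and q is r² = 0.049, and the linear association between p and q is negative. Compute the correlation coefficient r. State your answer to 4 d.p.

|r| = √0.049 = 0.2214
The association is negative, so r = −0.2214.

-0.2214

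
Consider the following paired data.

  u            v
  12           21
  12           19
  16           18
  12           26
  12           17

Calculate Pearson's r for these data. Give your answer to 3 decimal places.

-0.345

n = 5, Σu = 64, Σv = 101, Σu² = 832, Σv² = 2091, Σuv = 1284
nΣuv − ΣuΣv = 6420 − 6464 = -44
nΣu² − (Σu)² = 4160 − 4096 = 64; nΣv² − (Σv)² = 10455 − 10201 = 254
r = -44 / √(64 × 254) = -44 / 127.4990 ≈ -0.345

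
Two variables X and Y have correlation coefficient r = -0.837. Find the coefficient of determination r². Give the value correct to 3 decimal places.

r² = (-0.837)² = 0.701

0.701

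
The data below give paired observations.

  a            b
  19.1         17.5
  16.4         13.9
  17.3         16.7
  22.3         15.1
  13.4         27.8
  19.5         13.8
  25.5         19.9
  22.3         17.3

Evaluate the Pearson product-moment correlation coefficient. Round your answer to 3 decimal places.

n = 8, Σa = 155.8, Σb = 142, Σa² = 3137.7, Σb² = 2664.94, Σab = 2722.71
nΣab − ΣaΣb = 21781.68 − 22123.6 = -341.92
nΣa² − (Σa)² = 25101.6 − 24273.64 = 827.96; nΣb² − (Σb)² = 21319.52 − 20164 = 1155.52
r = -341.92 / √(827.96 × 1155.52) = -341.92 / 978.1229 ≈ -0.350

-0.350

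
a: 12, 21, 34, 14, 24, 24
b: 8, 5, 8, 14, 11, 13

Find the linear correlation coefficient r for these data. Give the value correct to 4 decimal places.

-0.1725

n = 6, Σa = 129, Σb = 59, Σa² = 3089, Σb² = 639, Σab = 1245
nΣab − ΣaΣb = 7470 − 7611 = -141
nΣa² − (Σa)² = 18534 − 16641 = 1893; nΣb² − (Σb)² = 3834 − 3481 = 353
r = -141 / √(1893 × 353) = -141 / 817.4528 ≈ -0.1725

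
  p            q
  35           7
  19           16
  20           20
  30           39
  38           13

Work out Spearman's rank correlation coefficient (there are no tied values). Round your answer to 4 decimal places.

-0.5000

Rank p: 4, 1, 2, 3, 5
Rank q: 1, 3, 4, 5, 2
d = rank(p) − rank(q): 3, -2, -2, -2, 3; Σd² = 30
ρ = 1 − 6Σd² / [n(n²−1)] = 1 − 6×30 / (5×24) = 1 − 180/120 ≈ -0.5000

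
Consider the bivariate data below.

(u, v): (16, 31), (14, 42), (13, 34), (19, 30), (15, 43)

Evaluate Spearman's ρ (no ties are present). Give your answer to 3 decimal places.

-0.600

Rank u: 4, 2, 1, 5, 3
Rank v: 2, 4, 3, 1, 5
d = rank(u) − rank(v): 2, -2, -2, 4, -2; Σd² = 32
ρ = 1 − 6Σd² / [n(n²−1)] = 1 − 6×32 / (5×24) = 1 − 192/120 ≈ -0.600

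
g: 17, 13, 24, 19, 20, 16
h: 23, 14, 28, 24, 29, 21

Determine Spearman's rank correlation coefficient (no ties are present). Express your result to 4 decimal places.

Rank g: 3, 1, 6, 4, 5, 2
Rank h: 3, 1, 5, 4, 6, 2
d = rank(g) − rank(h): 0, 0, 1, 0, -1, 0; Σd² = 2
ρ = 1 − 6Σd² / [n(n²−1)] = 1 − 6×2 / (6×35) = 1 − 12/210 ≈ 0.9429

0.9429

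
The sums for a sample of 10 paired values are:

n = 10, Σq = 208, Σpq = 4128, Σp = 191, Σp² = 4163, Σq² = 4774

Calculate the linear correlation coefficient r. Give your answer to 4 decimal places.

0.3233

r = (nΣpq − ΣpΣq) / √[(nΣp² − (Σp)²)(nΣq² − (Σq)²)]
Numerator: 10×4128 − 191×208 = 1552
Denominator: √[(41630 − 36481)(47740 − 43264)] = √[5149 × 4476] = 4800.7212
r = 1552 / 4800.7212 ≈ 0.3233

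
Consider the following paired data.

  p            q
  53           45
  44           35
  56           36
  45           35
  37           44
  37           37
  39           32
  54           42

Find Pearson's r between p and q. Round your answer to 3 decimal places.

n = 8, Σp = 365, Σq = 306, Σp² = 17081, Σq² = 11864, Σpq = 14029
nΣpq − ΣpΣq = 112232 − 111690 = 542
nΣp² − (Σp)² = 136648 − 133225 = 3423; nΣq² − (Σq)² = 94912 − 93636 = 1276
r = 542 / √(3423 × 1276) = 542 / 2089.9158 ≈ 0.259

0.259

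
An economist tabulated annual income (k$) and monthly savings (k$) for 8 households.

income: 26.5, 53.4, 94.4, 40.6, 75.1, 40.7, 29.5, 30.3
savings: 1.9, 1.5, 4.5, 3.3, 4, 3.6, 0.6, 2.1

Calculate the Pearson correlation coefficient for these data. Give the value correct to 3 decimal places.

0.726

n = 8, Σx = 390.5, Σy = 21.5, Σx² = 23198.37, Σy² = 70.73, Σxy = 1217.48
nΣxy − ΣxΣy = 9739.84 − 8395.75 = 1344.09
nΣx² − (Σx)² = 185586.96 − 152490.25 = 33096.71; nΣy² − (Σy)² = 565.84 − 462.25 = 103.59
r = 1344.09 / √(33096.71 × 103.59) = 1344.09 / 1851.6177 ≈ 0.726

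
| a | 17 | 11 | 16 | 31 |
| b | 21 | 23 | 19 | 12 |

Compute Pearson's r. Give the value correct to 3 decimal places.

n = 4, Σa = 75, Σb = 75, Σa² = 1627, Σb² = 1475, Σab = 1286
nΣab − ΣaΣb = 5144 − 5625 = -481
nΣa² − (Σa)² = 6508 − 5625 = 883; nΣb² − (Σb)² = 5900 − 5625 = 275
r = -481 / √(883 × 275) = -481 / 492.7728 ≈ -0.976

-0.976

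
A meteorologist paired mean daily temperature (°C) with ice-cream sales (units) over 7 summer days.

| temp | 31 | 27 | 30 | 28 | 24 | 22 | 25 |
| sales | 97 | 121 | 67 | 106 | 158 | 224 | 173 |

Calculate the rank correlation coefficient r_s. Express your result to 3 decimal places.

-0.929

Rank temp: 7, 4, 6, 5, 2, 1, 3
Rank sales: 2, 4, 1, 3, 5, 7, 6
d = rank(temp) − rank(sales): 5, 0, 5, 2, -3, -6, -3; Σd² = 108
ρ = 1 − 6Σd² / [n(n²−1)] = 1 − 6×108 / (7×48) = 1 − 648/336 ≈ -0.929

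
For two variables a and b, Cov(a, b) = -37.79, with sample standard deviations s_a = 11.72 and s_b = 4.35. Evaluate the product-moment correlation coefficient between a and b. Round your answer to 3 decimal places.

r = Cov(a,b) / (s_a · s_b) = -37.79 / (11.72 × 4.35)
  = -37.79 / 50.9820 ≈ -0.741

-0.741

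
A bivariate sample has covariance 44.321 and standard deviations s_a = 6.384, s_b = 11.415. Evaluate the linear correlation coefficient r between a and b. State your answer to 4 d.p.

0.6082

r = Cov(a,b) / (s_a · s_b) = 44.321 / (6.384 × 11.415)
  = 44.321 / 72.8734 ≈ 0.6082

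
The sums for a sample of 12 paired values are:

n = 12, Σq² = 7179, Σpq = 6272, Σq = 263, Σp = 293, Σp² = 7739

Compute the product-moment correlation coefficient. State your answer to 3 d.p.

-0.164

r = (nΣpq − ΣpΣq) / √[(nΣp² − (Σp)²)(nΣq² − (Σq)²)]
Numerator: 12×6272 − 293×263 = -1795
Denominator: √[(92868 − 85849)(86148 − 69169)] = √[7019 × 16979] = 10916.7578
r = -1795 / 10916.7578 ≈ -0.164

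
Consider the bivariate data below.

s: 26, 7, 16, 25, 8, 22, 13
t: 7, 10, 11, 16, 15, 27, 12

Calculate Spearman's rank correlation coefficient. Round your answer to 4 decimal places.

Rank s: 7, 1, 4, 6, 2, 5, 3
Rank t: 1, 2, 3, 6, 5, 7, 4
d = rank(s) − rank(t): 6, -1, 1, 0, -3, -2, -1; Σd² = 52
ρ = 1 − 6Σd² / [n(n²−1)] = 1 − 6×52 / (7×48) = 1 − 312/336 ≈ 0.0714

0.0714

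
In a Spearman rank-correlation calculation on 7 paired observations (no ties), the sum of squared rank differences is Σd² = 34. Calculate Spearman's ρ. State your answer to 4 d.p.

0.3929

ρ = 1 − 6Σd² / [n(n²−1)] = 1 − 6×34 / (7×48)
  = 1 − 204/336 = 1 − 0.60714 ≈ 0.3929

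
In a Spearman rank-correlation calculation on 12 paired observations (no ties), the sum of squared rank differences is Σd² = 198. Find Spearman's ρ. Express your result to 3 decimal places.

ρ = 1 − 6Σd² / [n(n²−1)] = 1 − 6×198 / (12×143)
  = 1 − 1188/1716 = 1 − 0.6923 ≈ 0.308

0.308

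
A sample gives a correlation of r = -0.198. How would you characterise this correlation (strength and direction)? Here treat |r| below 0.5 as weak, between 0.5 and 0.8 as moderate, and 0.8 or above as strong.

r = -0.198 < 0 so the relationship is negative.
|r| = 0.198, which falls in the weak range.

weak negative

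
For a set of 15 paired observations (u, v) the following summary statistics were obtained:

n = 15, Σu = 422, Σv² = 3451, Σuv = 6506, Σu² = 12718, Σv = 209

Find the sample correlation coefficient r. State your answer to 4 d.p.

0.9274

r = (nΣuv − ΣuΣv) / √[(nΣu² − (Σu)²)(nΣv² − (Σv)²)]
Numerator: 15×6506 − 422×209 = 9392
Denominator: √[(190770 − 178084)(51765 − 43681)] = √[12686 × 8084] = 10126.8763
r = 9392 / 10126.8763 ≈ 0.9274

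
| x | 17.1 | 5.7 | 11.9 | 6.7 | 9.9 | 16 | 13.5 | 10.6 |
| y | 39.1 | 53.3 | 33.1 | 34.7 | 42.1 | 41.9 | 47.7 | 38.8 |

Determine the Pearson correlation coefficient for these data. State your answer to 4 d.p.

n = 8, Σx = 91.4, Σy = 330.7, Σx² = 1160.02, Σy² = 13978.15, Σxy = 3741.22
nΣxy − ΣxΣy = 29929.76 − 30225.98 = -296.22
nΣx² − (Σx)² = 9280.16 − 8353.96 = 926.2; nΣy² − (Σy)² = 111825.2 − 109362.49 = 2462.71
r = -296.22 / √(926.2 × 2462.71) = -296.22 / 1510.2854 ≈ -0.1961

-0.1961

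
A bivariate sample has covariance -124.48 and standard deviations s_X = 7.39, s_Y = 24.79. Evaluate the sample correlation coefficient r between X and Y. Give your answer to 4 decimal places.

-0.6795

r = Cov(X,Y) / (s_X · s_Y) = -124.48 / (7.39 × 24.79)
  = -124.48 / 183.1981 ≈ -0.6795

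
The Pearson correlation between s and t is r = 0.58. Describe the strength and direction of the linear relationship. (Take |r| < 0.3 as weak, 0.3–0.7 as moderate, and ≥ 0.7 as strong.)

moderate positive

r = 0.58 > 0 so the relationship is positive.
|r| = 0.58, which falls in the moderate range.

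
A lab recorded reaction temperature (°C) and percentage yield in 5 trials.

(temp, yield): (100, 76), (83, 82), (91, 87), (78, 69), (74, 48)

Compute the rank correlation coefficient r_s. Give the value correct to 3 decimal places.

0.700

Rank temp: 5, 3, 4, 2, 1
Rank yield: 3, 4, 5, 2, 1
d = rank(temp) − rank(yield): 2, -1, -1, 0, 0; Σd² = 6
ρ = 1 − 6Σd² / [n(n²−1)] = 1 − 6×6 / (5×24) = 1 − 36/120 ≈ 0.700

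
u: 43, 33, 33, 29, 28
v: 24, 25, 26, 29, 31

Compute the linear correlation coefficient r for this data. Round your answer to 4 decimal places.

n = 5, Σu = 166, Σv = 135, Σu² = 5652, Σv² = 3679, Σuv = 4424
nΣuv − ΣuΣv = 22120 − 22410 = -290
nΣu² − (Σu)² = 28260 − 27556 = 704; nΣv² − (Σv)² = 18395 − 18225 = 170
r = -290 / √(704 × 170) = -290 / 345.9480 ≈ -0.8383

-0.8383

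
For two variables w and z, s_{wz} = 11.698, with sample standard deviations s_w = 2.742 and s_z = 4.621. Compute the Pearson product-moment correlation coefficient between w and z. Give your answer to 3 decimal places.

r = Cov(w,z) / (s_w · s_z) = 11.698 / (2.742 × 4.621)
  = 11.698 / 12.6708 ≈ 0.923

0.923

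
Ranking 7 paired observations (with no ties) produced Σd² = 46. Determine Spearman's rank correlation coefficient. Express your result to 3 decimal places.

ρ = 1 − 6Σd² / [n(n²−1)] = 1 − 6×46 / (7×48)
  = 1 − 276/336 = 1 − 0.8214 ≈ 0.179

0.179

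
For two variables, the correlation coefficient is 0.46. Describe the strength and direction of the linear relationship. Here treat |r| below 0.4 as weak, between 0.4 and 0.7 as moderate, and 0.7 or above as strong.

moderate positive

r = 0.46 > 0 so the relationship is positive.
|r| = 0.46, which falls in the moderate range.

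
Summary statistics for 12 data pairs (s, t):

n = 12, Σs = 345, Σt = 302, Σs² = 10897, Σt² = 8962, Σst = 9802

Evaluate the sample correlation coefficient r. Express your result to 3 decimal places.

0.970

r = (nΣst − ΣsΣt) / √[(nΣs² − (Σs)²)(nΣt² − (Σt)²)]
Numerator: 12×9802 − 345×302 = 13434
Denominator: √[(130764 − 119025)(107544 − 91204)] = √[11739 × 16340] = 13849.7386
r = 13434 / 13849.7386 ≈ 0.970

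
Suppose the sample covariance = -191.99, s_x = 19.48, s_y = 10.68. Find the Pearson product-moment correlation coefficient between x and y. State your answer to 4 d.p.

r = Cov(x,y) / (s_x · s_y) = -191.99 / (19.48 × 10.68)
  = -191.99 / 208.0464 ≈ -0.9228

-0.9228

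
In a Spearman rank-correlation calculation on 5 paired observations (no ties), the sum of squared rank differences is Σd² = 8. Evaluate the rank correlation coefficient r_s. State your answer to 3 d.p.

0.600

ρ = 1 − 6Σd² / [n(n²−1)] = 1 − 6×8 / (5×24)
  = 1 − 48/120 = 1 − 0.4000 ≈ 0.600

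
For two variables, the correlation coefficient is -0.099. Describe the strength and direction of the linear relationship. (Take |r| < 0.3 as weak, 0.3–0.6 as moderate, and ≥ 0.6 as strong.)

r = -0.099 < 0 so the relationship is negative.
|r| = 0.099, which falls in the weak range.

weak negative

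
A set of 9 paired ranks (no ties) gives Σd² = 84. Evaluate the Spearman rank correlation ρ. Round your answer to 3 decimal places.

ρ = 1 − 6Σd² / [n(n²−1)] = 1 − 6×84 / (9×80)
  = 1 − 504/720 = 1 − 0.7000 ≈ 0.300

0.300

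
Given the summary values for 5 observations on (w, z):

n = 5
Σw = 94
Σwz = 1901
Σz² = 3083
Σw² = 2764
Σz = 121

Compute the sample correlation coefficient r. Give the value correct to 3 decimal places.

-0.952

r = (nΣwz − ΣwΣz) / √[(nΣw² − (Σw)²)(nΣz² − (Σz)²)]
Numerator: 5×1901 − 94×121 = -1869
Denominator: √[(13820 − 8836)(15415 − 14641)] = √[4984 × 774] = 1964.0815
r = -1869 / 1964.0815 ≈ -0.952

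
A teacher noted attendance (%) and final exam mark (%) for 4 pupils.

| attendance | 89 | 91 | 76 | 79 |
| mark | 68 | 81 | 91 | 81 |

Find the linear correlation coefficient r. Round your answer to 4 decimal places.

-0.6995

n = 4, Σx = 335, Σy = 321, Σx² = 28219, Σy² = 26027, Σxy = 26738
nΣxy − ΣxΣy = 106952 − 107535 = -583
nΣx² − (Σx)² = 112876 − 112225 = 651; nΣy² − (Σy)² = 104108 − 103041 = 1067
r = -583 / √(651 × 1067) = -583 / 833.4369 ≈ -0.6995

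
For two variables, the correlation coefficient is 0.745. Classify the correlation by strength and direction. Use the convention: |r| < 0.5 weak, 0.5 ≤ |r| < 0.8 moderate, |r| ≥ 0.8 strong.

r = 0.745 > 0 so the relationship is positive.
|r| = 0.745, which falls in the moderate range.

moderate positive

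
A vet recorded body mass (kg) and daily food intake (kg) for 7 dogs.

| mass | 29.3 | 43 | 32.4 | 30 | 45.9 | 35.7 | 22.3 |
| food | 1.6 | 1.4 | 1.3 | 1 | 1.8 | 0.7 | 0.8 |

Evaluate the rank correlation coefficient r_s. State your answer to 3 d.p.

Rank mass: 2, 6, 4, 3, 7, 5, 1
Rank food: 6, 5, 4, 3, 7, 1, 2
d = rank(mass) − rank(food): -4, 1, 0, 0, 0, 4, -1; Σd² = 34
ρ = 1 − 6Σd² / [n(n²−1)] = 1 − 6×34 / (7×48) = 1 − 204/336 ≈ 0.393

0.393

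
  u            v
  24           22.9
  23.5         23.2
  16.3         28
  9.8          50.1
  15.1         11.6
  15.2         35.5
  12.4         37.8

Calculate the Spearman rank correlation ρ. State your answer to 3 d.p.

Rank u: 7, 6, 5, 1, 3, 4, 2
Rank v: 2, 3, 4, 7, 1, 5, 6
d = rank(u) − rank(v): 5, 3, 1, -6, 2, -1, -4; Σd² = 92
ρ = 1 − 6Σd² / [n(n²−1)] = 1 − 6×92 / (7×48) = 1 − 552/336 ≈ -0.643

-0.643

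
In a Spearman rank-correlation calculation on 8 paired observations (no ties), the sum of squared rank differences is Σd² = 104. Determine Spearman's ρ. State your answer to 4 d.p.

ρ = 1 − 6Σd² / [n(n²−1)] = 1 − 6×104 / (8×63)
  = 1 − 624/504 = 1 − 1.23810 ≈ -0.2381

-0.2381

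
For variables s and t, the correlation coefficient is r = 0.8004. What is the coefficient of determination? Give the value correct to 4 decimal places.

r² = (0.8004)² = 0.6406

0.6406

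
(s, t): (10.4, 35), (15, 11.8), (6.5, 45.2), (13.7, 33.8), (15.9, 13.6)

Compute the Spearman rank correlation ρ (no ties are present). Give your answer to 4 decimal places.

Rank s: 2, 4, 1, 3, 5
Rank t: 4, 1, 5, 3, 2
d = rank(s) − rank(t): -2, 3, -4, 0, 3; Σd² = 38
ρ = 1 − 6Σd² / [n(n²−1)] = 1 − 6×38 / (5×24) = 1 − 228/120 ≈ -0.9000

-0.9000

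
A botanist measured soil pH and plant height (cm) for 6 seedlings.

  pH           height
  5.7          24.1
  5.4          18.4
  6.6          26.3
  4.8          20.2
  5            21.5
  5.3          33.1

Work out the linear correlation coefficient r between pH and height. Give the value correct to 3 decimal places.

0.307

n = 6, Σx = 32.8, Σy = 143.6, Σx² = 181.34, Σy² = 3576.96, Σxy = 790.2
nΣxy − ΣxΣy = 4741.2 − 4710.08 = 31.12
nΣx² − (Σx)² = 1088.04 − 1075.84 = 12.2; nΣy² − (Σy)² = 21461.76 − 20620.96 = 840.8
r = 31.12 / √(12.2 × 840.8) = 31.12 / 101.2806 ≈ 0.307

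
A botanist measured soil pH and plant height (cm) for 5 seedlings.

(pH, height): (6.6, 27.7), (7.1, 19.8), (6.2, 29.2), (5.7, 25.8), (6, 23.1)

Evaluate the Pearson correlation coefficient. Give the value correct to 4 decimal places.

n = 5, Σx = 31.6, Σy = 125.6, Σx² = 200.9, Σy² = 3211.22, Σxy = 790.1
nΣxy − ΣxΣy = 3950.5 − 3968.96 = -18.46
nΣx² − (Σx)² = 1004.5 − 998.56 = 5.94; nΣy² − (Σy)² = 16056.1 − 15775.36 = 280.74
r = -18.46 / √(5.94 × 280.74) = -18.46 / 40.8362 ≈ -0.4520

-0.4520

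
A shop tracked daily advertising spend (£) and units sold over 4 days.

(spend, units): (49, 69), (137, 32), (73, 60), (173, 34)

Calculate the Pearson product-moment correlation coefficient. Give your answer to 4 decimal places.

n = 4, Σx = 432, Σy = 195, Σx² = 56428, Σy² = 10541, Σxy = 18027
nΣxy − ΣxΣy = 72108 − 84240 = -12132
nΣx² − (Σx)² = 225712 − 186624 = 39088; nΣy² − (Σy)² = 42164 − 38025 = 4139
r = -12132 / √(39088 × 4139) = -12132 / 12719.4824 ≈ -0.9538

-0.9538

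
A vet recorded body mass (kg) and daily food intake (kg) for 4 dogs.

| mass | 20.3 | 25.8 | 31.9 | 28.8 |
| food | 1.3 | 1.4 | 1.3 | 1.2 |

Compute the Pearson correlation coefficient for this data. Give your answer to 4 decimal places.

n = 4, Σx = 106.8, Σy = 5.2, Σx² = 2924.78, Σy² = 6.78, Σxy = 138.54
nΣxy − ΣxΣy = 554.16 − 555.36 = -1.2
nΣx² − (Σx)² = 11699.12 − 11406.24 = 292.88; nΣy² − (Σy)² = 27.12 − 27.04 = 0.08
r = -1.2 / √(292.88 × 0.08) = -1.2 / 4.8405 ≈ -0.2479

-0.2479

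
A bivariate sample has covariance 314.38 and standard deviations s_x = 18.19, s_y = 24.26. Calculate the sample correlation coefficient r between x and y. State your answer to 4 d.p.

0.7124

r = Cov(x,y) / (s_x · s_y) = 314.38 / (18.19 × 24.26)
  = 314.38 / 441.2894 ≈ 0.7124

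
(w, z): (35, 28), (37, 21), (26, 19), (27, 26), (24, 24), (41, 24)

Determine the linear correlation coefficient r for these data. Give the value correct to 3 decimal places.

n = 6, Σw = 190, Σz = 142, Σw² = 6256, Σz² = 3414, Σwz = 4513
nΣwz − ΣwΣz = 27078 − 26980 = 98
nΣw² − (Σw)² = 37536 − 36100 = 1436; nΣz² − (Σz)² = 20484 − 20164 = 320
r = 98 / √(1436 × 320) = 98 / 677.8790 ≈ 0.145

0.145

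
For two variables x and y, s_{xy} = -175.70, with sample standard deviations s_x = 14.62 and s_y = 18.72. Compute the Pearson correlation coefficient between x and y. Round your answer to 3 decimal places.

r = Cov(x,y) / (s_x · s_y) = -175.70 / (14.62 × 18.72)
  = -175.70 / 273.6864 ≈ -0.642

-0.642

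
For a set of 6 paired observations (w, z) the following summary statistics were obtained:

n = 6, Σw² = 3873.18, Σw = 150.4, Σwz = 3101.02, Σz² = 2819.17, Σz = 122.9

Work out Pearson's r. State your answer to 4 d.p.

0.1152

r = (nΣwz − ΣwΣz) / √[(nΣw² − (Σw)²)(nΣz² − (Σz)²)]
Numerator: 6×3101.02 − 150.4×122.9 = 121.96
Denominator: √[(23239.08 − 22620.16)(16915.02 − 15104.41)] = √[618.92 × 1810.61] = 1058.5947
r = 121.96 / 1058.5947 ≈ 0.1152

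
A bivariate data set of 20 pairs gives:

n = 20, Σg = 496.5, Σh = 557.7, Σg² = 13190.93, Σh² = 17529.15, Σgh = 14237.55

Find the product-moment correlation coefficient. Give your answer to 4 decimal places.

0.3001

r = (nΣgh − ΣgΣh) / √[(nΣg² − (Σg)²)(nΣh² − (Σh)²)]
Numerator: 20×14237.55 − 496.5×557.7 = 7852.95
Denominator: √[(263818.6 − 246512.25)(350583 − 311029.29)] = √[17306.35 × 39553.71] = 26163.5309
r = 7852.95 / 26163.5309 ≈ 0.3001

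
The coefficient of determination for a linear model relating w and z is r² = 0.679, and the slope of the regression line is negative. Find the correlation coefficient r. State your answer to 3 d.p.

|r| = √0.679 = 0.824
The association is negative, so r = −0.824.

-0.824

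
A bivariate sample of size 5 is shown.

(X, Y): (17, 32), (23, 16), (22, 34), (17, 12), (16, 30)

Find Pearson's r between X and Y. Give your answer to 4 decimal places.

n = 5, ΣX = 95, ΣY = 124, ΣX² = 1847, ΣY² = 3480, ΣXY = 2344
nΣXY − ΣXΣY = 11720 − 11780 = -60
nΣX² − (ΣX)² = 9235 − 9025 = 210; nΣY² − (ΣY)² = 17400 − 15376 = 2024
r = -60 / √(210 × 2024) = -60 / 651.9509 ≈ -0.0920

-0.0920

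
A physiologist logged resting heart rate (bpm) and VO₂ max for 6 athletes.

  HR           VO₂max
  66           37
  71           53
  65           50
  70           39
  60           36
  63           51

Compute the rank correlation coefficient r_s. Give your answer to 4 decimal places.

0.4857

Rank HR: 4, 6, 3, 5, 1, 2
Rank VO₂max: 2, 6, 4, 3, 1, 5
d = rank(HR) − rank(VO₂max): 2, 0, -1, 2, 0, -3; Σd² = 18
ρ = 1 − 6Σd² / [n(n²−1)] = 1 − 6×18 / (6×35) = 1 − 108/210 ≈ 0.4857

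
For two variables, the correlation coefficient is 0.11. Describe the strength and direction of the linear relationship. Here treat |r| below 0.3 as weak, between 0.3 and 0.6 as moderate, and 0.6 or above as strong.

weak positive

r = 0.11 > 0 so the relationship is positive.
|r| = 0.11, which falls in the weak range.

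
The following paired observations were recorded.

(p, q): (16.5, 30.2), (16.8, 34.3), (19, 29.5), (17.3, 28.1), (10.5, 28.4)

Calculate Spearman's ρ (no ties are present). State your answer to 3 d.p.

-0.100

Rank p: 2, 3, 5, 4, 1
Rank q: 4, 5, 3, 1, 2
d = rank(p) − rank(q): -2, -2, 2, 3, -1; Σd² = 22
ρ = 1 − 6Σd² / [n(n²−1)] = 1 − 6×22 / (5×24) = 1 − 132/120 ≈ -0.100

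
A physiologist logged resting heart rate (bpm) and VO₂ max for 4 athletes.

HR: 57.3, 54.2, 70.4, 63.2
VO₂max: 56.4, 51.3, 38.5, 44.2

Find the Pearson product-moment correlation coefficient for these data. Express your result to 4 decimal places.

-0.8953

n = 4, Σx = 245.1, Σy = 190.4, Σx² = 15171.33, Σy² = 9248.54, Σxy = 11516.02
nΣxy − ΣxΣy = 46064.08 − 46667.04 = -602.96
nΣx² − (Σx)² = 60685.32 − 60074.01 = 611.31; nΣy² − (Σy)² = 36994.16 − 36252.16 = 742
r = -602.96 / √(611.31 × 742) = -602.96 / 673.4924 ≈ -0.8953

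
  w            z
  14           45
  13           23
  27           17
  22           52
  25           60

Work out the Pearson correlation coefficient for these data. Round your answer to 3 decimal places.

n = 5, Σw = 101, Σz = 197, Σw² = 2203, Σz² = 9147, Σwz = 4032
nΣwz − ΣwΣz = 20160 − 19897 = 263
nΣw² − (Σw)² = 11015 − 10201 = 814; nΣz² − (Σz)² = 45735 − 38809 = 6926
r = 263 / √(814 × 6926) = 263 / 2374.3976 ≈ 0.111

0.111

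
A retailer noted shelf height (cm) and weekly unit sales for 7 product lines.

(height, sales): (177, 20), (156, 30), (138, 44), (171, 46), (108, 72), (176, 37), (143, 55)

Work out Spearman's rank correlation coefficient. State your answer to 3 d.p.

-0.750

Rank height: 7, 4, 2, 5, 1, 6, 3
Rank sales: 1, 2, 4, 5, 7, 3, 6
d = rank(height) − rank(sales): 6, 2, -2, 0, -6, 3, -3; Σd² = 98
ρ = 1 − 6Σd² / [n(n²−1)] = 1 − 6×98 / (7×48) = 1 − 588/336 ≈ -0.750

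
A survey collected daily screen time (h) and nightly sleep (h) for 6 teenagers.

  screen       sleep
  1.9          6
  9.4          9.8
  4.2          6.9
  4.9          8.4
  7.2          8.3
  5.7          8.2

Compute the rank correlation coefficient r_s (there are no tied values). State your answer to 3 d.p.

0.829

Rank screen: 1, 6, 2, 3, 5, 4
Rank sleep: 1, 6, 2, 5, 4, 3
d = rank(screen) − rank(sleep): 0, 0, 0, -2, 1, 1; Σd² = 6
ρ = 1 − 6Σd² / [n(n²−1)] = 1 − 6×6 / (6×35) = 1 − 36/210 ≈ 0.829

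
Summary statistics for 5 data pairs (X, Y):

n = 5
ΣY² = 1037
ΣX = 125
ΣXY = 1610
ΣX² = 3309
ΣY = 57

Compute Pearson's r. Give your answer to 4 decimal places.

0.6931

r = (nΣXY − ΣXΣY) / √[(nΣX² − (ΣX)²)(nΣY² − (ΣY)²)]
Numerator: 5×1610 − 125×57 = 925
Denominator: √[(16545 − 15625)(5185 − 3249)] = √[920 × 1936] = 1334.5861
r = 925 / 1334.5861 ≈ 0.6931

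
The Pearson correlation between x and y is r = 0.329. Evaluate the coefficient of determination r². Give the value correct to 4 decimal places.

0.1082

r² = (0.329)² = 0.1082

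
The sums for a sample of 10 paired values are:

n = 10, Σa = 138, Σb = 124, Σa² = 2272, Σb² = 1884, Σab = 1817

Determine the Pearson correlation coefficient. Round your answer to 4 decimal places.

0.2965

r = (nΣab − ΣaΣb) / √[(nΣa² − (Σa)²)(nΣb² − (Σb)²)]
Numerator: 10×1817 − 138×124 = 1058
Denominator: √[(22720 − 19044)(18840 − 15376)] = √[3676 × 3464] = 3568.4260
r = 1058 / 3568.4260 ≈ 0.2965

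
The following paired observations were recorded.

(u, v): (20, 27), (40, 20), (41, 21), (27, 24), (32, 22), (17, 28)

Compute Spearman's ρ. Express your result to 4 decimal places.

Rank u: 2, 5, 6, 3, 4, 1
Rank v: 5, 1, 2, 4, 3, 6
d = rank(u) − rank(v): -3, 4, 4, -1, 1, -5; Σd² = 68
ρ = 1 − 6Σd² / [n(n²−1)] = 1 − 6×68 / (6×35) = 1 − 408/210 ≈ -0.9429

-0.9429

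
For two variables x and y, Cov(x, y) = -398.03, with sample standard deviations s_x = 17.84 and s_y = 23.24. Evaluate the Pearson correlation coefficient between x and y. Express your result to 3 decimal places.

-0.960

r = Cov(x,y) / (s_x · s_y) = -398.03 / (17.84 × 23.24)
  = -398.03 / 414.6016 ≈ -0.960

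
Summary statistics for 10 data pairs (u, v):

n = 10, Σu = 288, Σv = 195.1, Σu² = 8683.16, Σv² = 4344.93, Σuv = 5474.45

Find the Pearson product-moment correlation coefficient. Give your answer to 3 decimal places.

r = (nΣuv − ΣuΣv) / √[(nΣu² − (Σu)²)(nΣv² − (Σv)²)]
Numerator: 10×5474.45 − 288×195.1 = -1444.3
Denominator: √[(86831.6 − 82944)(43449.3 − 38064.01)] = √[3887.6 × 5385.29] = 4575.5714
r = -1444.3 / 4575.5714 ≈ -0.316

-0.316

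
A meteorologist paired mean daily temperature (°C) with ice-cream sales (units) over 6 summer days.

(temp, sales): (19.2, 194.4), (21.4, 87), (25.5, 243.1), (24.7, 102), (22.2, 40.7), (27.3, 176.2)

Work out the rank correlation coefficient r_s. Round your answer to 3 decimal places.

0.257

Rank temp: 1, 2, 5, 4, 3, 6
Rank sales: 5, 2, 6, 3, 1, 4
d = rank(temp) − rank(sales): -4, 0, -1, 1, 2, 2; Σd² = 26
ρ = 1 − 6Σd² / [n(n²−1)] = 1 − 6×26 / (6×35) = 1 − 156/210 ≈ 0.257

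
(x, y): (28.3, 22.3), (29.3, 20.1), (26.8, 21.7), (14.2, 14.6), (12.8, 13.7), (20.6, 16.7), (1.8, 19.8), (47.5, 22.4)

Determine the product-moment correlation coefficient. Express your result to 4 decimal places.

0.5973

n = 8, Σx = 181.3, Σy = 151.3, Σx² = 5426.95, Σy² = 2945.73, Σxy = 3627.92
nΣxy − ΣxΣy = 29023.36 − 27430.69 = 1592.67
nΣx² − (Σx)² = 43415.6 − 32869.69 = 10545.91; nΣy² − (Σy)² = 23565.84 − 22891.69 = 674.15
r = 1592.67 / √(10545.91 × 674.15) = 1592.67 / 2666.3693 ≈ 0.5973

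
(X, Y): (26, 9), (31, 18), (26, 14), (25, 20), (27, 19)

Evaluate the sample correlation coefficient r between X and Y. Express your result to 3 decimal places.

0.212

n = 5, ΣX = 135, ΣY = 80, ΣX² = 3667, ΣY² = 1362, ΣXY = 2169
nΣXY − ΣXΣY = 10845 − 10800 = 45
nΣX² − (ΣX)² = 18335 − 18225 = 110; nΣY² − (ΣY)² = 6810 − 6400 = 410
r = 45 / √(110 × 410) = 45 / 212.3676 ≈ 0.212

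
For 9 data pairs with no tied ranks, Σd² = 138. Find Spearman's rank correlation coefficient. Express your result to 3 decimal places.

-0.150

ρ = 1 − 6Σd² / [n(n²−1)] = 1 − 6×138 / (9×80)
  = 1 − 828/720 = 1 − 1.1500 ≈ -0.150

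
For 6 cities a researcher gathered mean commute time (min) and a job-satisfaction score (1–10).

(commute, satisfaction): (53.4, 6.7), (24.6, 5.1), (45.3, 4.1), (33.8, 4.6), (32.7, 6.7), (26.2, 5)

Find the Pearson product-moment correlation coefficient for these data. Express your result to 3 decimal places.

n = 6, Σx = 216, Σy = 32.2, Σx² = 8406.98, Σy² = 178.76, Σxy = 1174.54
nΣxy − ΣxΣy = 7047.24 − 6955.2 = 92.04
nΣx² − (Σx)² = 50441.88 − 46656 = 3785.88; nΣy² − (Σy)² = 1072.56 − 1036.84 = 35.72
r = 92.04 / √(3785.88 × 35.72) = 92.04 / 367.7385 ≈ 0.250

0.250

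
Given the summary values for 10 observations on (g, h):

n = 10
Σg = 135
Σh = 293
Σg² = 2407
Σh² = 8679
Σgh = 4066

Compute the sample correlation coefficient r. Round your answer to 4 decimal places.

0.4712

r = (nΣgh − ΣgΣh) / √[(nΣg² − (Σg)²)(nΣh² − (Σh)²)]
Numerator: 10×4066 − 135×293 = 1105
Denominator: √[(24070 − 18225)(86790 − 85849)] = √[5845 × 941] = 2345.2388
r = 1105 / 2345.2388 ≈ 0.4712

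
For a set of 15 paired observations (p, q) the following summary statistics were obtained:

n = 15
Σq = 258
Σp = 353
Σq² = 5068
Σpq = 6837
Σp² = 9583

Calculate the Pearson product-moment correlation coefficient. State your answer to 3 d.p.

r = (nΣpq − ΣpΣq) / √[(nΣp² − (Σp)²)(nΣq² − (Σq)²)]
Numerator: 15×6837 − 353×258 = 11481
Denominator: √[(143745 − 124609)(76020 − 66564)] = √[19136 × 9456] = 13451.7663
r = 11481 / 13451.7663 ≈ 0.853

0.853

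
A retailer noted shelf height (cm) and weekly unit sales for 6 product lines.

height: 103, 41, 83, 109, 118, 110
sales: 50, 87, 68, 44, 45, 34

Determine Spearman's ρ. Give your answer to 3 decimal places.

Rank height: 3, 1, 2, 4, 6, 5
Rank sales: 4, 6, 5, 2, 3, 1
d = rank(height) − rank(sales): -1, -5, -3, 2, 3, 4; Σd² = 64
ρ = 1 − 6Σd² / [n(n²−1)] = 1 − 6×64 / (6×35) = 1 − 384/210 ≈ -0.829

-0.829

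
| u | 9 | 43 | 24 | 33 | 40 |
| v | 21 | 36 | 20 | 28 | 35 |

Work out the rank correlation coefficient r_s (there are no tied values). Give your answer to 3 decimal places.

0.900

Rank u: 1, 5, 2, 3, 4
Rank v: 2, 5, 1, 3, 4
d = rank(u) − rank(v): -1, 0, 1, 0, 0; Σd² = 2
ρ = 1 − 6Σd² / [n(n²−1)] = 1 − 6×2 / (5×24) = 1 − 12/120 ≈ 0.900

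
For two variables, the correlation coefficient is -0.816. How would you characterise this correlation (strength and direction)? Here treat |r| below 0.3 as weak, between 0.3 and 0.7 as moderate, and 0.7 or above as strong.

r = -0.816 < 0 so the relationship is negative.
|r| = 0.816, which falls in the strong range.

strong negative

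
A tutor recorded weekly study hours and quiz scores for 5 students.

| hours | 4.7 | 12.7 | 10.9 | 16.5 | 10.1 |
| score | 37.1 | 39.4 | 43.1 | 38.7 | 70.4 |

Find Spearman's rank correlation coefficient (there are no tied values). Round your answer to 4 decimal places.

0.0000

Rank hours: 1, 4, 3, 5, 2
Rank score: 1, 3, 4, 2, 5
d = rank(hours) − rank(score): 0, 1, -1, 3, -3; Σd² = 20
ρ = 1 − 6Σd² / [n(n²−1)] = 1 − 6×20 / (5×24) = 1 − 120/120 ≈ 0.0000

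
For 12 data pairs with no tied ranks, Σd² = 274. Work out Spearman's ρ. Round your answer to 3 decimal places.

ρ = 1 − 6Σd² / [n(n²−1)] = 1 − 6×274 / (12×143)
  = 1 − 1644/1716 = 1 − 0.9580 ≈ 0.042

0.042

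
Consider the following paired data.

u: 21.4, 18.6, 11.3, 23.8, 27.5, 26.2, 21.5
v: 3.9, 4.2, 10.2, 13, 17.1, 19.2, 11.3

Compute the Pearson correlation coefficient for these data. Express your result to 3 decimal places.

0.570

n = 7, Σu = 150.3, Σv = 78.9, Σu² = 3402.99, Σv² = 1094.63, Σuv = 1802.48
nΣuv − ΣuΣv = 12617.36 − 11858.67 = 758.69
nΣu² − (Σu)² = 23820.93 − 22590.09 = 1230.84; nΣv² − (Σv)² = 7662.41 − 6225.21 = 1437.2
r = 758.69 / √(1230.84 × 1437.2) = 758.69 / 1330.0238 ≈ 0.570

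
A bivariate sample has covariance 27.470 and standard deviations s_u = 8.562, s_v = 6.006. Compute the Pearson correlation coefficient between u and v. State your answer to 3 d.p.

r = Cov(u,v) / (s_u · s_v) = 27.470 / (8.562 × 6.006)
  = 27.470 / 51.4234 ≈ 0.534

0.534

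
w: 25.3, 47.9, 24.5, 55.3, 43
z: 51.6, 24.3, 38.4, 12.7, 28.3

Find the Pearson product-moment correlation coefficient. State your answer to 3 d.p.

n = 5, Σw = 196, Σz = 155.3, Σw² = 8441.84, Σz² = 5689.79, Σwz = 5329.46
nΣwz − ΣwΣz = 26647.3 − 30438.8 = -3791.5
nΣw² − (Σw)² = 42209.2 − 38416 = 3793.2; nΣz² − (Σz)² = 28448.95 − 24118.09 = 4330.86
r = -3791.5 / √(3793.2 × 4330.86) = -3791.5 / 4053.1245 ≈ -0.935

-0.935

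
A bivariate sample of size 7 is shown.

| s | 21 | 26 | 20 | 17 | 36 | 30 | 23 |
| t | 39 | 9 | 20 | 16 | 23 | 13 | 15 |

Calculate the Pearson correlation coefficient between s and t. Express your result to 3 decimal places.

-0.126

n = 7, Σs = 173, Σt = 135, Σs² = 4531, Σt² = 3181, Σst = 3288
nΣst − ΣsΣt = 23016 − 23355 = -339
nΣs² − (Σs)² = 31717 − 29929 = 1788; nΣt² − (Σt)² = 22267 − 18225 = 4042
r = -339 / √(1788 × 4042) = -339 / 2688.3259 ≈ -0.126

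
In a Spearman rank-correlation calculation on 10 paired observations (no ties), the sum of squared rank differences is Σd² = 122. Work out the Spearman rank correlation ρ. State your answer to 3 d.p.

ρ = 1 − 6Σd² / [n(n²−1)] = 1 − 6×122 / (10×99)
  = 1 − 732/990 = 1 − 0.7394 ≈ 0.261

0.261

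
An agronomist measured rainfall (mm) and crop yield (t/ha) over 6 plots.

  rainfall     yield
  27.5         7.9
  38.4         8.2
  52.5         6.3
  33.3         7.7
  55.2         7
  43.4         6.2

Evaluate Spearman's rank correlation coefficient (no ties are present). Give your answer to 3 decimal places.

Rank rainfall: 1, 3, 5, 2, 6, 4
Rank yield: 5, 6, 2, 4, 3, 1
d = rank(rainfall) − rank(yield): -4, -3, 3, -2, 3, 3; Σd² = 56
ρ = 1 − 6Σd² / [n(n²−1)] = 1 − 6×56 / (6×35) = 1 − 336/210 ≈ -0.600

-0.600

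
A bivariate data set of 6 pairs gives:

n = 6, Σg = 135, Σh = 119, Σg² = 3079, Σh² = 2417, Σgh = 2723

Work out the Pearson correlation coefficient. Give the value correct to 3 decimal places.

0.937

r = (nΣgh − ΣgΣh) / √[(nΣg² − (Σg)²)(nΣh² − (Σh)²)]
Numerator: 6×2723 − 135×119 = 273
Denominator: √[(18474 − 18225)(14502 − 14161)] = √[249 × 341] = 291.3915
r = 273 / 291.3915 ≈ 0.937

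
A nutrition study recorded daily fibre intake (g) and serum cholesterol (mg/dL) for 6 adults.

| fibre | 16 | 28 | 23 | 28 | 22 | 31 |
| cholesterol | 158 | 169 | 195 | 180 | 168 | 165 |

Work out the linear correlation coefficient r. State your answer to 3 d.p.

0.185

n = 6, Σx = 148, Σy = 1035, Σx² = 3798, Σy² = 179399, Σxy = 25596
nΣxy − ΣxΣy = 153576 − 153180 = 396
nΣx² − (Σx)² = 22788 − 21904 = 884; nΣy² − (Σy)² = 1076394 − 1071225 = 5169
r = 396 / √(884 × 5169) = 396 / 2137.6146 ≈ 0.185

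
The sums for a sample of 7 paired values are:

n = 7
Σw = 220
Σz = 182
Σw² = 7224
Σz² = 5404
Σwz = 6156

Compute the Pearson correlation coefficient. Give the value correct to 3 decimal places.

r = (nΣwz − ΣwΣz) / √[(nΣw² − (Σw)²)(nΣz² − (Σz)²)]
Numerator: 7×6156 − 220×182 = 3052
Denominator: √[(50568 − 48400)(37828 − 33124)] = √[2168 × 4704] = 3193.4733
r = 3052 / 3193.4733 ≈ 0.956

0.956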